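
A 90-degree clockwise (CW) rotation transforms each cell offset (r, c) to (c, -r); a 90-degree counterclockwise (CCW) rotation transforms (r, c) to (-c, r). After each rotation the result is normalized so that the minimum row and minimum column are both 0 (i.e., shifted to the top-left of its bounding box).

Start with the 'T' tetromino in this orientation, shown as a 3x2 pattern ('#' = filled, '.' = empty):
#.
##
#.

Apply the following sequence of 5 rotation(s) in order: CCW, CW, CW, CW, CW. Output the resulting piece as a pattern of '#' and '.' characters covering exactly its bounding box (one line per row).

Answer: .#.
###

Derivation:
Start:
#.
##
#.
After rotation 1 (CCW):
.#.
###
After rotation 2 (CW):
#.
##
#.
After rotation 3 (CW):
###
.#.
After rotation 4 (CW):
.#
##
.#
After rotation 5 (CW):
.#.
###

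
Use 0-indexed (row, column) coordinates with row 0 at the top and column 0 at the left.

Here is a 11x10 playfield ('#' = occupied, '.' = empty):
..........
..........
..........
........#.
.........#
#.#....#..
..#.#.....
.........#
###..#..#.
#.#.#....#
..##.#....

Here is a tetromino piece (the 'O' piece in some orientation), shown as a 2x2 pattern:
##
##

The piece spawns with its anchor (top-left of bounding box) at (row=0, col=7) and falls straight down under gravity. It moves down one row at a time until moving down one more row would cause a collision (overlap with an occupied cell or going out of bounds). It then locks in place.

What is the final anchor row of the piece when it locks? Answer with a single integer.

Answer: 1

Derivation:
Spawn at (row=0, col=7). Try each row:
  row 0: fits
  row 1: fits
  row 2: blocked -> lock at row 1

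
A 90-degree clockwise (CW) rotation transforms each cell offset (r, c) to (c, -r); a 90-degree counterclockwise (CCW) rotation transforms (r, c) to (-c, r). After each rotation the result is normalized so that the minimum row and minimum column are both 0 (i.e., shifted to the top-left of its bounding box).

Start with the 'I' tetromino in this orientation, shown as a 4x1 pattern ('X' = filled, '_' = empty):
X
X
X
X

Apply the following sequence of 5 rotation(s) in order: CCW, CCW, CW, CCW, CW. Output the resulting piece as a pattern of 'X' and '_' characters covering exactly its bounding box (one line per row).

Start:
X
X
X
X
After rotation 1 (CCW):
XXXX
After rotation 2 (CCW):
X
X
X
X
After rotation 3 (CW):
XXXX
After rotation 4 (CCW):
X
X
X
X
After rotation 5 (CW):
XXXX

Answer: XXXX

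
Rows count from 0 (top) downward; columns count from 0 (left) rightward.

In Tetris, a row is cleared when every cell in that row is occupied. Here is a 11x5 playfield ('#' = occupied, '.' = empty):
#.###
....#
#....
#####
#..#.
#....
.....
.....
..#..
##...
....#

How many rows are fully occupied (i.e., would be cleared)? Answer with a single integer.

Check each row:
  row 0: 1 empty cell -> not full
  row 1: 4 empty cells -> not full
  row 2: 4 empty cells -> not full
  row 3: 0 empty cells -> FULL (clear)
  row 4: 3 empty cells -> not full
  row 5: 4 empty cells -> not full
  row 6: 5 empty cells -> not full
  row 7: 5 empty cells -> not full
  row 8: 4 empty cells -> not full
  row 9: 3 empty cells -> not full
  row 10: 4 empty cells -> not full
Total rows cleared: 1

Answer: 1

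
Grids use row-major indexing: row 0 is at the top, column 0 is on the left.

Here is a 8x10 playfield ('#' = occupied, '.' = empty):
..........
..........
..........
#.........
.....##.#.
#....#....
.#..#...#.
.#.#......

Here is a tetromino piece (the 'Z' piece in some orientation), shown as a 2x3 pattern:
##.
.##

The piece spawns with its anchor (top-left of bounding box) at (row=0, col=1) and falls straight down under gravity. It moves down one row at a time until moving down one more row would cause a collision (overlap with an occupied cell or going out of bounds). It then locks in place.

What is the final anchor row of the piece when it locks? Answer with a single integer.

Spawn at (row=0, col=1). Try each row:
  row 0: fits
  row 1: fits
  row 2: fits
  row 3: fits
  row 4: fits
  row 5: fits
  row 6: blocked -> lock at row 5

Answer: 5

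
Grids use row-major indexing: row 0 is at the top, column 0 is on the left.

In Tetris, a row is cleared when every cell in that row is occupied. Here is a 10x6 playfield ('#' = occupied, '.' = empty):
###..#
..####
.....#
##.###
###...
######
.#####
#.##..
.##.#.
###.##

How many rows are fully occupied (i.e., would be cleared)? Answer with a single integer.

Check each row:
  row 0: 2 empty cells -> not full
  row 1: 2 empty cells -> not full
  row 2: 5 empty cells -> not full
  row 3: 1 empty cell -> not full
  row 4: 3 empty cells -> not full
  row 5: 0 empty cells -> FULL (clear)
  row 6: 1 empty cell -> not full
  row 7: 3 empty cells -> not full
  row 8: 3 empty cells -> not full
  row 9: 1 empty cell -> not full
Total rows cleared: 1

Answer: 1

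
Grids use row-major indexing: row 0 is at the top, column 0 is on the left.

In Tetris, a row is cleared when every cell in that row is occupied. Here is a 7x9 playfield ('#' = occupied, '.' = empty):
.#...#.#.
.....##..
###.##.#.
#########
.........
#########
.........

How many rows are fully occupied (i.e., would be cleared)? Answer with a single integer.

Check each row:
  row 0: 6 empty cells -> not full
  row 1: 7 empty cells -> not full
  row 2: 3 empty cells -> not full
  row 3: 0 empty cells -> FULL (clear)
  row 4: 9 empty cells -> not full
  row 5: 0 empty cells -> FULL (clear)
  row 6: 9 empty cells -> not full
Total rows cleared: 2

Answer: 2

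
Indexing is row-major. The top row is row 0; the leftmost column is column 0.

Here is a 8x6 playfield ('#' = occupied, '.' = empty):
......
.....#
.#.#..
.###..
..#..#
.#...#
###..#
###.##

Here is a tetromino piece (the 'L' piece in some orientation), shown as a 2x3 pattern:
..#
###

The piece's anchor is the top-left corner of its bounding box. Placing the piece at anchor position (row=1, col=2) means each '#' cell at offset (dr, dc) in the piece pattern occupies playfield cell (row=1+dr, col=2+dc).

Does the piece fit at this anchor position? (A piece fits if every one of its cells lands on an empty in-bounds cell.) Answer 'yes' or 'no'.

Check each piece cell at anchor (1, 2):
  offset (0,2) -> (1,4): empty -> OK
  offset (1,0) -> (2,2): empty -> OK
  offset (1,1) -> (2,3): occupied ('#') -> FAIL
  offset (1,2) -> (2,4): empty -> OK
All cells valid: no

Answer: no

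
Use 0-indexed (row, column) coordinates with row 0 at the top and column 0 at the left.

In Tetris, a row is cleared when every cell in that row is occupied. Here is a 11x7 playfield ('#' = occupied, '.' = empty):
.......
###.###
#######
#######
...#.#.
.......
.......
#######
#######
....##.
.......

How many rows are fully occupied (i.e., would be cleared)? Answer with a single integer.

Answer: 4

Derivation:
Check each row:
  row 0: 7 empty cells -> not full
  row 1: 1 empty cell -> not full
  row 2: 0 empty cells -> FULL (clear)
  row 3: 0 empty cells -> FULL (clear)
  row 4: 5 empty cells -> not full
  row 5: 7 empty cells -> not full
  row 6: 7 empty cells -> not full
  row 7: 0 empty cells -> FULL (clear)
  row 8: 0 empty cells -> FULL (clear)
  row 9: 5 empty cells -> not full
  row 10: 7 empty cells -> not full
Total rows cleared: 4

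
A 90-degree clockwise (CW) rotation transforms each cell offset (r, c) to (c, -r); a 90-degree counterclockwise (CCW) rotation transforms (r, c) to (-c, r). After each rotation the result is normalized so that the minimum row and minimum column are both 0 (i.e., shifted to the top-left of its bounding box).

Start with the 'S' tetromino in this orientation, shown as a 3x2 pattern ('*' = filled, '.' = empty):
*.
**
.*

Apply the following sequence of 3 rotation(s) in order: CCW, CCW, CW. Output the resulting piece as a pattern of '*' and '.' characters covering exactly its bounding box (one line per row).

Start:
*.
**
.*
After rotation 1 (CCW):
.**
**.
After rotation 2 (CCW):
*.
**
.*
After rotation 3 (CW):
.**
**.

Answer: .**
**.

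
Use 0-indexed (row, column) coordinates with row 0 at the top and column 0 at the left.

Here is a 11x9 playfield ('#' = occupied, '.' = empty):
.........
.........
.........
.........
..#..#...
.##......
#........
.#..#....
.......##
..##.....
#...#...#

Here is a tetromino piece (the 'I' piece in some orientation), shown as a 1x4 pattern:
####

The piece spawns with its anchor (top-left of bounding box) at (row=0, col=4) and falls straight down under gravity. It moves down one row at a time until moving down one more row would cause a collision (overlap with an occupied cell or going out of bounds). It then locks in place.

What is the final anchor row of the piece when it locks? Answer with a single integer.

Spawn at (row=0, col=4). Try each row:
  row 0: fits
  row 1: fits
  row 2: fits
  row 3: fits
  row 4: blocked -> lock at row 3

Answer: 3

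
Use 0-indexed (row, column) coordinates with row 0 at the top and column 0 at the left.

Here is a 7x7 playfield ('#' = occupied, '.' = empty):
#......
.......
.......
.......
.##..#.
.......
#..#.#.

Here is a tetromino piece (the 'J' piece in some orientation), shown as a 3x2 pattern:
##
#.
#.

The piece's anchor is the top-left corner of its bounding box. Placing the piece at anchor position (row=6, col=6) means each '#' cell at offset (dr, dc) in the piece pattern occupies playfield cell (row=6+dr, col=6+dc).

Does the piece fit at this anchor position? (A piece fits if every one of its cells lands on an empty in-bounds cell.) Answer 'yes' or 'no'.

Answer: no

Derivation:
Check each piece cell at anchor (6, 6):
  offset (0,0) -> (6,6): empty -> OK
  offset (0,1) -> (6,7): out of bounds -> FAIL
  offset (1,0) -> (7,6): out of bounds -> FAIL
  offset (2,0) -> (8,6): out of bounds -> FAIL
All cells valid: no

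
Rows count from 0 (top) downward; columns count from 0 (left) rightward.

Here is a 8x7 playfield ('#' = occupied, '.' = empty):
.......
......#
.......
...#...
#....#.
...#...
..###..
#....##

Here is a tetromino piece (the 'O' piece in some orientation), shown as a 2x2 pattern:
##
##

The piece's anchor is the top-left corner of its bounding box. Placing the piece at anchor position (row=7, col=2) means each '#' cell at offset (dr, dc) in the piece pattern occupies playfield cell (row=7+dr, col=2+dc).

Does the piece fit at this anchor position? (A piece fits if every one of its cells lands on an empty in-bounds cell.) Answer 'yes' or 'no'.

Check each piece cell at anchor (7, 2):
  offset (0,0) -> (7,2): empty -> OK
  offset (0,1) -> (7,3): empty -> OK
  offset (1,0) -> (8,2): out of bounds -> FAIL
  offset (1,1) -> (8,3): out of bounds -> FAIL
All cells valid: no

Answer: no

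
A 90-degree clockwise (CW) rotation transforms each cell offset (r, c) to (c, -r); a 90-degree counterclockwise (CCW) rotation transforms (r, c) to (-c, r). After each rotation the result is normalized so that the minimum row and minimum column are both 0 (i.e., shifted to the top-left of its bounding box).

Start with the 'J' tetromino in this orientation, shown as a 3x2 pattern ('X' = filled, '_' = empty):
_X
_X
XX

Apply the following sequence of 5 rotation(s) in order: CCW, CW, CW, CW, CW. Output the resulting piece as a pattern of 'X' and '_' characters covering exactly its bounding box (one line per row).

Start:
_X
_X
XX
After rotation 1 (CCW):
XXX
__X
After rotation 2 (CW):
_X
_X
XX
After rotation 3 (CW):
X__
XXX
After rotation 4 (CW):
XX
X_
X_
After rotation 5 (CW):
XXX
__X

Answer: XXX
__X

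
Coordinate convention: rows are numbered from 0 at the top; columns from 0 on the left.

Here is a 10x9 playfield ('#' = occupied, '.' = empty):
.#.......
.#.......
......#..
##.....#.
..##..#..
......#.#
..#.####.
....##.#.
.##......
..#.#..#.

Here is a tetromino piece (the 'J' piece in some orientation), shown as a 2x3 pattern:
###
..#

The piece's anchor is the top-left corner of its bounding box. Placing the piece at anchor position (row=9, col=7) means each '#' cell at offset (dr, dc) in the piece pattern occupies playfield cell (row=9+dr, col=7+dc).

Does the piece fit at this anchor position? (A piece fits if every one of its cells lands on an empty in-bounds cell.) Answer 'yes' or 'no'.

Check each piece cell at anchor (9, 7):
  offset (0,0) -> (9,7): occupied ('#') -> FAIL
  offset (0,1) -> (9,8): empty -> OK
  offset (0,2) -> (9,9): out of bounds -> FAIL
  offset (1,2) -> (10,9): out of bounds -> FAIL
All cells valid: no

Answer: no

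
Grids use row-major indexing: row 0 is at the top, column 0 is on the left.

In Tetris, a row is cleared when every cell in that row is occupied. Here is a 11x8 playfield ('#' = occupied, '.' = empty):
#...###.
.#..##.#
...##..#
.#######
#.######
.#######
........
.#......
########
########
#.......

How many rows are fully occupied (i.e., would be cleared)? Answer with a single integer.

Answer: 2

Derivation:
Check each row:
  row 0: 4 empty cells -> not full
  row 1: 4 empty cells -> not full
  row 2: 5 empty cells -> not full
  row 3: 1 empty cell -> not full
  row 4: 1 empty cell -> not full
  row 5: 1 empty cell -> not full
  row 6: 8 empty cells -> not full
  row 7: 7 empty cells -> not full
  row 8: 0 empty cells -> FULL (clear)
  row 9: 0 empty cells -> FULL (clear)
  row 10: 7 empty cells -> not full
Total rows cleared: 2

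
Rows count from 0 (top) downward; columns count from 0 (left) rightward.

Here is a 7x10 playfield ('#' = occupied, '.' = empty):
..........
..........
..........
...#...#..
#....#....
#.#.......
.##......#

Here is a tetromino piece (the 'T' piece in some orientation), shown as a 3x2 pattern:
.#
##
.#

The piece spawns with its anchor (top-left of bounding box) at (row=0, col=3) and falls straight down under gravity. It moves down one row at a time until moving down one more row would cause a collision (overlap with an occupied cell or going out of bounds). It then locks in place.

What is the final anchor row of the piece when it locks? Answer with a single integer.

Answer: 1

Derivation:
Spawn at (row=0, col=3). Try each row:
  row 0: fits
  row 1: fits
  row 2: blocked -> lock at row 1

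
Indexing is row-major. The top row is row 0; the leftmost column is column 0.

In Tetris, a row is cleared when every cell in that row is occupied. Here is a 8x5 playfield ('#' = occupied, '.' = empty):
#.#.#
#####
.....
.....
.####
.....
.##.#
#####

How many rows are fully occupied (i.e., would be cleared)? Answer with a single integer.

Answer: 2

Derivation:
Check each row:
  row 0: 2 empty cells -> not full
  row 1: 0 empty cells -> FULL (clear)
  row 2: 5 empty cells -> not full
  row 3: 5 empty cells -> not full
  row 4: 1 empty cell -> not full
  row 5: 5 empty cells -> not full
  row 6: 2 empty cells -> not full
  row 7: 0 empty cells -> FULL (clear)
Total rows cleared: 2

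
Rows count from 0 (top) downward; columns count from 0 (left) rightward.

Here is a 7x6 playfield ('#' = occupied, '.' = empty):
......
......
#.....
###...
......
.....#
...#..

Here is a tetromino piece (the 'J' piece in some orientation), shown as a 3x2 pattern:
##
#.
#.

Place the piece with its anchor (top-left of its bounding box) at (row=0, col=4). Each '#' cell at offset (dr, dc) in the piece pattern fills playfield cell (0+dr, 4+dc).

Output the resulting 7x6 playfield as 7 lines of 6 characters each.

Answer: ....##
....#.
#...#.
###...
......
.....#
...#..

Derivation:
Fill (0+0,4+0) = (0,4)
Fill (0+0,4+1) = (0,5)
Fill (0+1,4+0) = (1,4)
Fill (0+2,4+0) = (2,4)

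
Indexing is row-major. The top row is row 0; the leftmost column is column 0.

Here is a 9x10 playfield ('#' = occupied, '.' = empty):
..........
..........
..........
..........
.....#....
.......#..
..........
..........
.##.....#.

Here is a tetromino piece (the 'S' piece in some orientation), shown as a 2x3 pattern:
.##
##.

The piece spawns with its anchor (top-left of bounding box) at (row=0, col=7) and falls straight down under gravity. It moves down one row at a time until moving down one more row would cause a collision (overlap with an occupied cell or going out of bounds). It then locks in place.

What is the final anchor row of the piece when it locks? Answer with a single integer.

Answer: 3

Derivation:
Spawn at (row=0, col=7). Try each row:
  row 0: fits
  row 1: fits
  row 2: fits
  row 3: fits
  row 4: blocked -> lock at row 3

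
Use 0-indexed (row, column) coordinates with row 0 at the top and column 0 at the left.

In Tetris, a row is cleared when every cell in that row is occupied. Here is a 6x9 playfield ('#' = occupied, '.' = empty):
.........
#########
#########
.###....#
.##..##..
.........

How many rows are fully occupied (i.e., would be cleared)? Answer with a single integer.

Check each row:
  row 0: 9 empty cells -> not full
  row 1: 0 empty cells -> FULL (clear)
  row 2: 0 empty cells -> FULL (clear)
  row 3: 5 empty cells -> not full
  row 4: 5 empty cells -> not full
  row 5: 9 empty cells -> not full
Total rows cleared: 2

Answer: 2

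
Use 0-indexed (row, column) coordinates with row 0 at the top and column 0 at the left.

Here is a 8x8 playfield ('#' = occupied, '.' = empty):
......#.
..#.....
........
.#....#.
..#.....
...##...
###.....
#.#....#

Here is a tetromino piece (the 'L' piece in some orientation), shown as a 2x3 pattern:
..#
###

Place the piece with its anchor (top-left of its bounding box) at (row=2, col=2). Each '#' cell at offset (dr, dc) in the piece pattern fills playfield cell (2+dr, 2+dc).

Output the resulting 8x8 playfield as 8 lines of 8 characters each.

Answer: ......#.
..#.....
....#...
.####.#.
..#.....
...##...
###.....
#.#....#

Derivation:
Fill (2+0,2+2) = (2,4)
Fill (2+1,2+0) = (3,2)
Fill (2+1,2+1) = (3,3)
Fill (2+1,2+2) = (3,4)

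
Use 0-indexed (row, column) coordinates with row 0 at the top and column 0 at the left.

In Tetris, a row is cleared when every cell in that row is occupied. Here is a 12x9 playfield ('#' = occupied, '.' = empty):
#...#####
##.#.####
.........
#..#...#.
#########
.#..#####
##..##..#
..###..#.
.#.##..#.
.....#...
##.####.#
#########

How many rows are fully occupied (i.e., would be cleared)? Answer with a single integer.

Answer: 2

Derivation:
Check each row:
  row 0: 3 empty cells -> not full
  row 1: 2 empty cells -> not full
  row 2: 9 empty cells -> not full
  row 3: 6 empty cells -> not full
  row 4: 0 empty cells -> FULL (clear)
  row 5: 3 empty cells -> not full
  row 6: 4 empty cells -> not full
  row 7: 5 empty cells -> not full
  row 8: 5 empty cells -> not full
  row 9: 8 empty cells -> not full
  row 10: 2 empty cells -> not full
  row 11: 0 empty cells -> FULL (clear)
Total rows cleared: 2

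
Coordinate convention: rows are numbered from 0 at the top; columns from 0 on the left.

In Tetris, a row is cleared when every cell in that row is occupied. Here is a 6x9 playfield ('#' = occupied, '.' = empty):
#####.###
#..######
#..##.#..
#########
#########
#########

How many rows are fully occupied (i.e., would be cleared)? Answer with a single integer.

Answer: 3

Derivation:
Check each row:
  row 0: 1 empty cell -> not full
  row 1: 2 empty cells -> not full
  row 2: 5 empty cells -> not full
  row 3: 0 empty cells -> FULL (clear)
  row 4: 0 empty cells -> FULL (clear)
  row 5: 0 empty cells -> FULL (clear)
Total rows cleared: 3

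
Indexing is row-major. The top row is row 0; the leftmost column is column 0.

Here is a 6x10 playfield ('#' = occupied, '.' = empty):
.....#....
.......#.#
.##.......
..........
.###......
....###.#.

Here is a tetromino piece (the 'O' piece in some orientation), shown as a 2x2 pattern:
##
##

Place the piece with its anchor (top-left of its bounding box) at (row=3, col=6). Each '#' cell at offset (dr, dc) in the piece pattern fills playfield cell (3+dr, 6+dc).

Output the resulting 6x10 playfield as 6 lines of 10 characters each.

Fill (3+0,6+0) = (3,6)
Fill (3+0,6+1) = (3,7)
Fill (3+1,6+0) = (4,6)
Fill (3+1,6+1) = (4,7)

Answer: .....#....
.......#.#
.##.......
......##..
.###..##..
....###.#.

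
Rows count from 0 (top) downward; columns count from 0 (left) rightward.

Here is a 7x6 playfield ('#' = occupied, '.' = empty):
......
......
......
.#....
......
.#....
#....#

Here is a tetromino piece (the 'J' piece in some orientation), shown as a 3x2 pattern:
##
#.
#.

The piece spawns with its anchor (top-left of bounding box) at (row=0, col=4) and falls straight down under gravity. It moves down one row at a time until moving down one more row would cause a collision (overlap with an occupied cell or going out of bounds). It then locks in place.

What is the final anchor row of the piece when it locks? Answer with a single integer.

Answer: 4

Derivation:
Spawn at (row=0, col=4). Try each row:
  row 0: fits
  row 1: fits
  row 2: fits
  row 3: fits
  row 4: fits
  row 5: blocked -> lock at row 4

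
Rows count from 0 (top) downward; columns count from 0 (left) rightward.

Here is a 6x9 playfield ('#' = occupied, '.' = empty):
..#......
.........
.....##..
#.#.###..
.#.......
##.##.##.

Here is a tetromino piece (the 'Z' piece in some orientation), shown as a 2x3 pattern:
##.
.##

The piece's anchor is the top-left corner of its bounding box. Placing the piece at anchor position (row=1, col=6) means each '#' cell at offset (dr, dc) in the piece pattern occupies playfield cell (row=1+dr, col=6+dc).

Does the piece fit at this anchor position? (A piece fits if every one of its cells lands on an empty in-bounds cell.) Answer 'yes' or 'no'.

Answer: yes

Derivation:
Check each piece cell at anchor (1, 6):
  offset (0,0) -> (1,6): empty -> OK
  offset (0,1) -> (1,7): empty -> OK
  offset (1,1) -> (2,7): empty -> OK
  offset (1,2) -> (2,8): empty -> OK
All cells valid: yes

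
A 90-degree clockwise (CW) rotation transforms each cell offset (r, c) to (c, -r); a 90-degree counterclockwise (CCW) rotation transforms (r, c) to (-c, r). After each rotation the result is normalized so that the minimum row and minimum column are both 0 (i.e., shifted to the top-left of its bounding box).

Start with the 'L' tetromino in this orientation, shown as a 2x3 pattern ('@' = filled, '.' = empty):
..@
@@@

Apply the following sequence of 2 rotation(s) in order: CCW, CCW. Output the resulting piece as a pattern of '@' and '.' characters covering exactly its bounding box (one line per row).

Start:
..@
@@@
After rotation 1 (CCW):
@@
.@
.@
After rotation 2 (CCW):
@@@
@..

Answer: @@@
@..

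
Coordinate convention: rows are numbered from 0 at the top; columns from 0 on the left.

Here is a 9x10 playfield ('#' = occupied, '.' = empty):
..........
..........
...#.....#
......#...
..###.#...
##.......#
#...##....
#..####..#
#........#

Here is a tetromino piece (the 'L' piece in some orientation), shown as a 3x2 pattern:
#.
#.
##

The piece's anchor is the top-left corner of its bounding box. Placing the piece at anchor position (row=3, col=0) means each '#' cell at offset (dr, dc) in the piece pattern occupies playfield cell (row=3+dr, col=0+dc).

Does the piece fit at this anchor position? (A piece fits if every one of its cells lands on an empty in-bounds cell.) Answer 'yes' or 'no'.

Check each piece cell at anchor (3, 0):
  offset (0,0) -> (3,0): empty -> OK
  offset (1,0) -> (4,0): empty -> OK
  offset (2,0) -> (5,0): occupied ('#') -> FAIL
  offset (2,1) -> (5,1): occupied ('#') -> FAIL
All cells valid: no

Answer: no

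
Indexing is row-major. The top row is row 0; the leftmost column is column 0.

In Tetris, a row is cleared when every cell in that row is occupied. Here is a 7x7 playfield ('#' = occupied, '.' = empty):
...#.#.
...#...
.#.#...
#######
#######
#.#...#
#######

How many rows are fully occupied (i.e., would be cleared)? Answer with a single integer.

Answer: 3

Derivation:
Check each row:
  row 0: 5 empty cells -> not full
  row 1: 6 empty cells -> not full
  row 2: 5 empty cells -> not full
  row 3: 0 empty cells -> FULL (clear)
  row 4: 0 empty cells -> FULL (clear)
  row 5: 4 empty cells -> not full
  row 6: 0 empty cells -> FULL (clear)
Total rows cleared: 3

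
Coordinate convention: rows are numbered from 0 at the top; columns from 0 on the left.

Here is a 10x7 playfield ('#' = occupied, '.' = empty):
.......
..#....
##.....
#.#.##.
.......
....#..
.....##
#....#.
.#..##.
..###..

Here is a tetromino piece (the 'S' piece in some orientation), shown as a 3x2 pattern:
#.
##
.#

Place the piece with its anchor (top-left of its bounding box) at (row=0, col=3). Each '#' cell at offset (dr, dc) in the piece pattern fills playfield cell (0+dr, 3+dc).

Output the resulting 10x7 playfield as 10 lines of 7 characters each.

Fill (0+0,3+0) = (0,3)
Fill (0+1,3+0) = (1,3)
Fill (0+1,3+1) = (1,4)
Fill (0+2,3+1) = (2,4)

Answer: ...#...
..###..
##..#..
#.#.##.
.......
....#..
.....##
#....#.
.#..##.
..###..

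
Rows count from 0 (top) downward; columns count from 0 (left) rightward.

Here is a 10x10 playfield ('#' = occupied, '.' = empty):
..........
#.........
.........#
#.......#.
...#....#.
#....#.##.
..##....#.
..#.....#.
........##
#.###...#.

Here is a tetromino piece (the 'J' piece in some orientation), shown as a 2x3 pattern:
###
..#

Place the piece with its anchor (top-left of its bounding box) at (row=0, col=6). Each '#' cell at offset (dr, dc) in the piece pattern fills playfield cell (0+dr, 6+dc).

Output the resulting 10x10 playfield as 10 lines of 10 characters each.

Fill (0+0,6+0) = (0,6)
Fill (0+0,6+1) = (0,7)
Fill (0+0,6+2) = (0,8)
Fill (0+1,6+2) = (1,8)

Answer: ......###.
#.......#.
.........#
#.......#.
...#....#.
#....#.##.
..##....#.
..#.....#.
........##
#.###...#.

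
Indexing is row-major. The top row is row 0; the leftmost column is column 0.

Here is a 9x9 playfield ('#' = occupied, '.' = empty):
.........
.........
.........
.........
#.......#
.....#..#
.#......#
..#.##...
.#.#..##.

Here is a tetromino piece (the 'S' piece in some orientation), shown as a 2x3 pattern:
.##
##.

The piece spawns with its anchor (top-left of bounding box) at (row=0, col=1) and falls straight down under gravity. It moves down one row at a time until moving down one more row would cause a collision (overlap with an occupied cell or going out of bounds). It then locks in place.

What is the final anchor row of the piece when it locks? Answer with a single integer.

Answer: 4

Derivation:
Spawn at (row=0, col=1). Try each row:
  row 0: fits
  row 1: fits
  row 2: fits
  row 3: fits
  row 4: fits
  row 5: blocked -> lock at row 4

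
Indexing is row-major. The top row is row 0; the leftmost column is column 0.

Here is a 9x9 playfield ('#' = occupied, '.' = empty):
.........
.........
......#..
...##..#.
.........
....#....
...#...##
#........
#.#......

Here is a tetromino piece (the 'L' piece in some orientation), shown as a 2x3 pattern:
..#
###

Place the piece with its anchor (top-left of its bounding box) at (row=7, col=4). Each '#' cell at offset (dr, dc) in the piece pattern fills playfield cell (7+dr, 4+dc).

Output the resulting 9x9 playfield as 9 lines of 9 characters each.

Fill (7+0,4+2) = (7,6)
Fill (7+1,4+0) = (8,4)
Fill (7+1,4+1) = (8,5)
Fill (7+1,4+2) = (8,6)

Answer: .........
.........
......#..
...##..#.
.........
....#....
...#...##
#.....#..
#.#.###..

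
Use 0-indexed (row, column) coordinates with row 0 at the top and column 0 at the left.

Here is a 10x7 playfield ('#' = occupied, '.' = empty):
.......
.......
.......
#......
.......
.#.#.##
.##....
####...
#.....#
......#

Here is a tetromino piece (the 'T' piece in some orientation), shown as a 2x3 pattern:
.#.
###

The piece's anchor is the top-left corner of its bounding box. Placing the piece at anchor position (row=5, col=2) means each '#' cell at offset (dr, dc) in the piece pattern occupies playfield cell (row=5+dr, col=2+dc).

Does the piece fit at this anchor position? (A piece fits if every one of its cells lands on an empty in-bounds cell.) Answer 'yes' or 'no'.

Answer: no

Derivation:
Check each piece cell at anchor (5, 2):
  offset (0,1) -> (5,3): occupied ('#') -> FAIL
  offset (1,0) -> (6,2): occupied ('#') -> FAIL
  offset (1,1) -> (6,3): empty -> OK
  offset (1,2) -> (6,4): empty -> OK
All cells valid: no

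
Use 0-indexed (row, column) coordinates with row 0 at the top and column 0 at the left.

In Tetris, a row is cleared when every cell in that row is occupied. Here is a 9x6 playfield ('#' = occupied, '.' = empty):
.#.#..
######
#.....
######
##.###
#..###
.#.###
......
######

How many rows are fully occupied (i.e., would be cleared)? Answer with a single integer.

Answer: 3

Derivation:
Check each row:
  row 0: 4 empty cells -> not full
  row 1: 0 empty cells -> FULL (clear)
  row 2: 5 empty cells -> not full
  row 3: 0 empty cells -> FULL (clear)
  row 4: 1 empty cell -> not full
  row 5: 2 empty cells -> not full
  row 6: 2 empty cells -> not full
  row 7: 6 empty cells -> not full
  row 8: 0 empty cells -> FULL (clear)
Total rows cleared: 3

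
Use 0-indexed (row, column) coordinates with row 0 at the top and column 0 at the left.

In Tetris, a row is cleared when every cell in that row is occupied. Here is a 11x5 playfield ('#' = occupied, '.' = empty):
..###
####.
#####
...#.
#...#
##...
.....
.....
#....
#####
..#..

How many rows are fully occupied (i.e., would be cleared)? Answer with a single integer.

Check each row:
  row 0: 2 empty cells -> not full
  row 1: 1 empty cell -> not full
  row 2: 0 empty cells -> FULL (clear)
  row 3: 4 empty cells -> not full
  row 4: 3 empty cells -> not full
  row 5: 3 empty cells -> not full
  row 6: 5 empty cells -> not full
  row 7: 5 empty cells -> not full
  row 8: 4 empty cells -> not full
  row 9: 0 empty cells -> FULL (clear)
  row 10: 4 empty cells -> not full
Total rows cleared: 2

Answer: 2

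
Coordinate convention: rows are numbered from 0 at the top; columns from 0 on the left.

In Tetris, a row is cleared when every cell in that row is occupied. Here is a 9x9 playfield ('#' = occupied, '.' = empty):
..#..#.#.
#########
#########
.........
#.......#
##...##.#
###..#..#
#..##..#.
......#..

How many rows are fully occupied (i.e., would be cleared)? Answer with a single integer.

Answer: 2

Derivation:
Check each row:
  row 0: 6 empty cells -> not full
  row 1: 0 empty cells -> FULL (clear)
  row 2: 0 empty cells -> FULL (clear)
  row 3: 9 empty cells -> not full
  row 4: 7 empty cells -> not full
  row 5: 4 empty cells -> not full
  row 6: 4 empty cells -> not full
  row 7: 5 empty cells -> not full
  row 8: 8 empty cells -> not full
Total rows cleared: 2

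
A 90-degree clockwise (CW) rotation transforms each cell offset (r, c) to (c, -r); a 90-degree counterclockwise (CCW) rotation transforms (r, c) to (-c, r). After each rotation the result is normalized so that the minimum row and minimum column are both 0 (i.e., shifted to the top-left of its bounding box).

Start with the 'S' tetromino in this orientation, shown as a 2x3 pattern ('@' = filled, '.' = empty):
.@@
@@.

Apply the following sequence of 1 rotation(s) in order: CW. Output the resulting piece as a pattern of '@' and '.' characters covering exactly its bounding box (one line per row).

Start:
.@@
@@.
After rotation 1 (CW):
@.
@@
.@

Answer: @.
@@
.@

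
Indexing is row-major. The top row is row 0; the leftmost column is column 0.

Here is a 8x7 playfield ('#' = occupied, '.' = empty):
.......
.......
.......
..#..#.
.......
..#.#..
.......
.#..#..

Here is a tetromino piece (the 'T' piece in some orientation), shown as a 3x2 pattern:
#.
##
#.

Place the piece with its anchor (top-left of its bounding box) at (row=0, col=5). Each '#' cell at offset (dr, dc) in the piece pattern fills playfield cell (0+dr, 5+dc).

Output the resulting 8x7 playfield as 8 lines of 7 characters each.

Answer: .....#.
.....##
.....#.
..#..#.
.......
..#.#..
.......
.#..#..

Derivation:
Fill (0+0,5+0) = (0,5)
Fill (0+1,5+0) = (1,5)
Fill (0+1,5+1) = (1,6)
Fill (0+2,5+0) = (2,5)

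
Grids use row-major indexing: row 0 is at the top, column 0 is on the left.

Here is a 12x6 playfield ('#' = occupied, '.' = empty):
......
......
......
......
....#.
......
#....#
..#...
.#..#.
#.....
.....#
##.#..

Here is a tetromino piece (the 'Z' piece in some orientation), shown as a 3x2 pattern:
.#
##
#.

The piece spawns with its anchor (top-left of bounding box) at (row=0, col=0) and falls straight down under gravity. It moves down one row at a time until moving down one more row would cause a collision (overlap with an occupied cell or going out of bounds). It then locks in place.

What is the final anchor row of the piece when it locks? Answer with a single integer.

Spawn at (row=0, col=0). Try each row:
  row 0: fits
  row 1: fits
  row 2: fits
  row 3: fits
  row 4: blocked -> lock at row 3

Answer: 3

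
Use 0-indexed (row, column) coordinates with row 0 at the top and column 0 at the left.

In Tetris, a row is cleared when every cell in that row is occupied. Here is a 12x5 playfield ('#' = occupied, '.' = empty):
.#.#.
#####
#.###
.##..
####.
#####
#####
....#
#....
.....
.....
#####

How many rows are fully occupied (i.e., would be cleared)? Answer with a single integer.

Answer: 4

Derivation:
Check each row:
  row 0: 3 empty cells -> not full
  row 1: 0 empty cells -> FULL (clear)
  row 2: 1 empty cell -> not full
  row 3: 3 empty cells -> not full
  row 4: 1 empty cell -> not full
  row 5: 0 empty cells -> FULL (clear)
  row 6: 0 empty cells -> FULL (clear)
  row 7: 4 empty cells -> not full
  row 8: 4 empty cells -> not full
  row 9: 5 empty cells -> not full
  row 10: 5 empty cells -> not full
  row 11: 0 empty cells -> FULL (clear)
Total rows cleared: 4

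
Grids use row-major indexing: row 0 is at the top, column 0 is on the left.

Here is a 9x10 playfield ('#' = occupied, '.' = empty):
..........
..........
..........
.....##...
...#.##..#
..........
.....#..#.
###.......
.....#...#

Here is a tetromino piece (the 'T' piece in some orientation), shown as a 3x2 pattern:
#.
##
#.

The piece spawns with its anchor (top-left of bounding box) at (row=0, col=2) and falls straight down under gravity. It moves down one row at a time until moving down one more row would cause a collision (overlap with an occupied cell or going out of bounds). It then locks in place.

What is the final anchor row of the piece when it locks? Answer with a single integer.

Spawn at (row=0, col=2). Try each row:
  row 0: fits
  row 1: fits
  row 2: fits
  row 3: blocked -> lock at row 2

Answer: 2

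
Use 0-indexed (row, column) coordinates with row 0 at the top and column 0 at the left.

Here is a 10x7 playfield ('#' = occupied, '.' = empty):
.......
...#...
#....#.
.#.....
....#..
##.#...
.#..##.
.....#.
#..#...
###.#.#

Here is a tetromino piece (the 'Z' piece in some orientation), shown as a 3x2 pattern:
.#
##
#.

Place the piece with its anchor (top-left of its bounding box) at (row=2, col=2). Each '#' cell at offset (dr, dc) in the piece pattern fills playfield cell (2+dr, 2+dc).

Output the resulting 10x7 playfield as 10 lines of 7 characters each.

Answer: .......
...#...
#..#.#.
.###...
..#.#..
##.#...
.#..##.
.....#.
#..#...
###.#.#

Derivation:
Fill (2+0,2+1) = (2,3)
Fill (2+1,2+0) = (3,2)
Fill (2+1,2+1) = (3,3)
Fill (2+2,2+0) = (4,2)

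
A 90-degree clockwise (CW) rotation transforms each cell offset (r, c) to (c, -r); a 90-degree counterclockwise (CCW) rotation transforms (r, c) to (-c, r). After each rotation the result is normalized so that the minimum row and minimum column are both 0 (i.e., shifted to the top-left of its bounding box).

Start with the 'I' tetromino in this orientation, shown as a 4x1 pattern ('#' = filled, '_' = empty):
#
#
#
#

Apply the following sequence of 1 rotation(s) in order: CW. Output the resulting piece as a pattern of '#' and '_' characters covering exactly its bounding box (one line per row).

Answer: ####

Derivation:
Start:
#
#
#
#
After rotation 1 (CW):
####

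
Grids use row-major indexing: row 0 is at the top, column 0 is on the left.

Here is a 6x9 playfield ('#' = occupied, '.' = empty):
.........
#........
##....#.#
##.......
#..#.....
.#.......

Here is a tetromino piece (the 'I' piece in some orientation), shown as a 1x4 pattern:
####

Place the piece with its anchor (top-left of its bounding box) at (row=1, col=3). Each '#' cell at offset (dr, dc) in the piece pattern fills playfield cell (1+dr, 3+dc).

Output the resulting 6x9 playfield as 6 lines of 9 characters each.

Fill (1+0,3+0) = (1,3)
Fill (1+0,3+1) = (1,4)
Fill (1+0,3+2) = (1,5)
Fill (1+0,3+3) = (1,6)

Answer: .........
#..####..
##....#.#
##.......
#..#.....
.#.......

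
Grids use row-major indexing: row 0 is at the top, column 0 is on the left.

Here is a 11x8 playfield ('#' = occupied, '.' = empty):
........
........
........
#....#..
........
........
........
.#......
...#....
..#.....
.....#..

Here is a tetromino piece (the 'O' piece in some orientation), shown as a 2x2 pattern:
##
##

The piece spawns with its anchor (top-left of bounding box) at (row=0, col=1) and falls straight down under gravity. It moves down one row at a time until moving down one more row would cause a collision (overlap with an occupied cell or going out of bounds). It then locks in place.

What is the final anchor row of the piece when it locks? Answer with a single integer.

Answer: 5

Derivation:
Spawn at (row=0, col=1). Try each row:
  row 0: fits
  row 1: fits
  row 2: fits
  row 3: fits
  row 4: fits
  row 5: fits
  row 6: blocked -> lock at row 5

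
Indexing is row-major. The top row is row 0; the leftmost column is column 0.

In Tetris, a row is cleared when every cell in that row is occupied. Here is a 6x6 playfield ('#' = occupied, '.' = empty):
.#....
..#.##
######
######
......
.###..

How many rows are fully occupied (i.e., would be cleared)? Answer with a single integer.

Check each row:
  row 0: 5 empty cells -> not full
  row 1: 3 empty cells -> not full
  row 2: 0 empty cells -> FULL (clear)
  row 3: 0 empty cells -> FULL (clear)
  row 4: 6 empty cells -> not full
  row 5: 3 empty cells -> not full
Total rows cleared: 2

Answer: 2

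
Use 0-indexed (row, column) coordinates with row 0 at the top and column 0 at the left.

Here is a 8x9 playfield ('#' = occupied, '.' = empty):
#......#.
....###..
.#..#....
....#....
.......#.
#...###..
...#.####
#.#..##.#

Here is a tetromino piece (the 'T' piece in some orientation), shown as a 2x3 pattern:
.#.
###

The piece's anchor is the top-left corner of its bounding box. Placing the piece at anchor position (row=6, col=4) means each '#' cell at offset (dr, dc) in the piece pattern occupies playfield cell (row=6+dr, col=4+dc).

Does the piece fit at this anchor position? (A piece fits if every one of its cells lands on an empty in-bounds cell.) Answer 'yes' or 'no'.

Check each piece cell at anchor (6, 4):
  offset (0,1) -> (6,5): occupied ('#') -> FAIL
  offset (1,0) -> (7,4): empty -> OK
  offset (1,1) -> (7,5): occupied ('#') -> FAIL
  offset (1,2) -> (7,6): occupied ('#') -> FAIL
All cells valid: no

Answer: no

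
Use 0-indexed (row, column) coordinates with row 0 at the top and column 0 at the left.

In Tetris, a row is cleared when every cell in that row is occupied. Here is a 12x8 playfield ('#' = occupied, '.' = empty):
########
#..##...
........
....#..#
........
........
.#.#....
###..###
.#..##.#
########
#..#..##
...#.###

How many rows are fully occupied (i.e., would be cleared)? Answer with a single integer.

Answer: 2

Derivation:
Check each row:
  row 0: 0 empty cells -> FULL (clear)
  row 1: 5 empty cells -> not full
  row 2: 8 empty cells -> not full
  row 3: 6 empty cells -> not full
  row 4: 8 empty cells -> not full
  row 5: 8 empty cells -> not full
  row 6: 6 empty cells -> not full
  row 7: 2 empty cells -> not full
  row 8: 4 empty cells -> not full
  row 9: 0 empty cells -> FULL (clear)
  row 10: 4 empty cells -> not full
  row 11: 4 empty cells -> not full
Total rows cleared: 2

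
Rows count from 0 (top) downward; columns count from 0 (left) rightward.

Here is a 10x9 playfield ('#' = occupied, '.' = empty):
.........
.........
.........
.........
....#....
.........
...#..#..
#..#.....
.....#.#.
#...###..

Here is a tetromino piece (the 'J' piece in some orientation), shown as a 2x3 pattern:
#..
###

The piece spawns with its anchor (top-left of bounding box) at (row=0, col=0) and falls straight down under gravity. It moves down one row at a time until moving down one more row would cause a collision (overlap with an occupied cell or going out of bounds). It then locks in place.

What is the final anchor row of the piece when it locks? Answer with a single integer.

Spawn at (row=0, col=0). Try each row:
  row 0: fits
  row 1: fits
  row 2: fits
  row 3: fits
  row 4: fits
  row 5: fits
  row 6: blocked -> lock at row 5

Answer: 5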